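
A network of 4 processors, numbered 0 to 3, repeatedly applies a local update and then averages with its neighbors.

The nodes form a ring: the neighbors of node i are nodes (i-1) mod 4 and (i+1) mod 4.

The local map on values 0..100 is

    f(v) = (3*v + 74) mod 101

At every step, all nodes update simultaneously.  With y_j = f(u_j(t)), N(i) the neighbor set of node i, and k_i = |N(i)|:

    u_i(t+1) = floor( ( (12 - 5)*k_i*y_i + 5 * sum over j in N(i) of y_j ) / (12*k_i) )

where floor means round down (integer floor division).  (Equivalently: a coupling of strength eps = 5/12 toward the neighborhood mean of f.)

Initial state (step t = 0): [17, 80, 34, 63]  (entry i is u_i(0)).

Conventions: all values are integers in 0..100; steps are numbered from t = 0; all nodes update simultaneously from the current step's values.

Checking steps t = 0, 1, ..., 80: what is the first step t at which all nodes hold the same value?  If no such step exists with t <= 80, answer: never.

Simulating step by step:
t=0: [17, 80, 34, 63]  (not all equal)
t=1: [29, 27, 58, 56]  (not all equal)
t=2: [54, 53, 46, 45]  (not all equal)
t=3: [27, 27, 13, 13]  (not all equal)
t=4: [45, 45, 20, 20]  (not all equal)
t=5: [12, 12, 27, 27]  (not all equal)
t=6: [18, 18, 44, 44]  (not all equal)
t=7: [22, 22, 8, 8]  (not all equal)
t=8: [51, 51, 85, 85]  (not all equal)
t=9: [25, 25, 25, 25]  (all equal)

Answer: 9
Key observation: Synchronization is absorbing here: once all nodes are equal they stay equal, and step 9 is the first all-equal step.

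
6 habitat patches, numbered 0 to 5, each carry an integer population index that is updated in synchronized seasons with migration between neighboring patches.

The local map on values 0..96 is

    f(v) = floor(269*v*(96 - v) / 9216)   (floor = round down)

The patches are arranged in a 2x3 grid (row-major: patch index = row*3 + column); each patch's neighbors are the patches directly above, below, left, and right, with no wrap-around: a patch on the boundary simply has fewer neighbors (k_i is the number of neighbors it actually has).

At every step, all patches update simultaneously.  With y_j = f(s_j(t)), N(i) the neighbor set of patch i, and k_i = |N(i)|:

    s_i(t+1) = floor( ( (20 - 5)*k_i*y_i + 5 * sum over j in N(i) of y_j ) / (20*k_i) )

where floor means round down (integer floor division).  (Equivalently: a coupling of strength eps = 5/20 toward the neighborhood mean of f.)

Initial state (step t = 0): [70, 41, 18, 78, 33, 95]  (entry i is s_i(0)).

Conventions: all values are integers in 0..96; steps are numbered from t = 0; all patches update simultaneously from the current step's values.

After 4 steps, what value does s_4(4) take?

Simulating step by step:
t=0: [70, 41, 18, 78, 33, 95]
t=1: [52, 61, 38, 44, 53, 14]
t=2: [65, 62, 59, 66, 62, 41]
t=3: [58, 60, 63, 57, 61, 64]
t=4: [63, 62, 60, 63, 62, 59]

Answer: s_4(4) = 62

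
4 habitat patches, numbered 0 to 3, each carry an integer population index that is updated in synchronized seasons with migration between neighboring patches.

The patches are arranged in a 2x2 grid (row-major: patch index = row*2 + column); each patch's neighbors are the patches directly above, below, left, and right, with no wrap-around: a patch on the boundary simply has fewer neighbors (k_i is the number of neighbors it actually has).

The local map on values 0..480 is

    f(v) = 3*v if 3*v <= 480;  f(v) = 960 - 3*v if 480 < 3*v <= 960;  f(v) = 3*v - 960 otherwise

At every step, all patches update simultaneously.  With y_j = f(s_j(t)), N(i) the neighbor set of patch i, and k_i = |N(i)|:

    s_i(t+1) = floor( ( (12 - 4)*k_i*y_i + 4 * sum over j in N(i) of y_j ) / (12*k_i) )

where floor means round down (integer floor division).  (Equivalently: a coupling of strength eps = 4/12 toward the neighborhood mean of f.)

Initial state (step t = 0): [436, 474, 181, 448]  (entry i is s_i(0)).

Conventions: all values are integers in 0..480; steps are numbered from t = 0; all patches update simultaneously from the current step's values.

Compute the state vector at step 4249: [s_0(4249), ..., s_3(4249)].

Simulating step by step:
t=0: [436, 474, 181, 448]
t=1: [378, 430, 400, 402]
t=2: [211, 290, 230, 259]
t=3: [278, 145, 265, 182]
t=4: [184, 380, 200, 376]
t=5: [362, 216, 336, 202]
t=6: [144, 288, 112, 296]
t=7: [360, 148, 308, 120]
t=8: [160, 376, 104, 320]
t=9: [400, 192, 288, 80]
t=10: [240, 336, 144, 240]
t=11: [240, 112, 368, 240]
t=12: [240, 304, 176, 240]
t=13: [240, 112, 368, 240]

Answer: [240, 112, 368, 240]
Key observation: The state at step 11, [240, 112, 368, 240], reappears at step 13: the system is in a cycle of period 2 from step 11 on.  Therefore the state at step 4249 equals the state at step 11 + ((4249 - 11) mod 2) = 11, which is [240, 112, 368, 240].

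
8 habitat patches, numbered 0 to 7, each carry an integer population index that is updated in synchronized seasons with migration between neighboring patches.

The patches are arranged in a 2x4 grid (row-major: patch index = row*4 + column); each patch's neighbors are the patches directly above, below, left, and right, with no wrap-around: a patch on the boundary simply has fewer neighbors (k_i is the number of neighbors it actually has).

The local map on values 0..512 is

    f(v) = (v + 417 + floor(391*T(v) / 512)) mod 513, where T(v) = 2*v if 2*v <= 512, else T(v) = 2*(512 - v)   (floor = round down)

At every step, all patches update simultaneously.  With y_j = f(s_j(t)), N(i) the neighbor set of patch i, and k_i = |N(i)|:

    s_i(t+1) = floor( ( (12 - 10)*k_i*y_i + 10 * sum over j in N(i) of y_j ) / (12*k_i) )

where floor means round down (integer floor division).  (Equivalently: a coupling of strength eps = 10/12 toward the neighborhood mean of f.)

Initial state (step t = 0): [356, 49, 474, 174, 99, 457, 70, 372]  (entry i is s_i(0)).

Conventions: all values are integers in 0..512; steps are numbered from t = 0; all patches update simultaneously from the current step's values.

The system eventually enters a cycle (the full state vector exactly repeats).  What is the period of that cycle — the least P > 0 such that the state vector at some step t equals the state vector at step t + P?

Answer: 2
Key observation: The state at step 10, [386, 340, 445, 445, 297, 465, 463, 449], reappears at step 12 — and no state repeats earlier — so the cycle the system enters has period 2.

Derivation:
t=0: [356, 49, 474, 174, 99, 457, 70, 372]
t=1: [158, 387, 197, 442, 418, 146, 393, 257]
t=2: [444, 351, 458, 257, 317, 440, 276, 393]
t=3: [285, 457, 230, 390, 377, 223, 386, 106]
t=4: [392, 344, 471, 353, 284, 470, 392, 429]
t=5: [299, 460, 484, 456, 385, 352, 450, 484]
t=6: [387, 336, 442, 432, 294, 464, 452, 443]
t=7: [298, 466, 467, 453, 387, 343, 448, 452]
t=8: [386, 339, 444, 443, 296, 464, 461, 447]
t=9: [298, 466, 464, 450, 387, 341, 446, 447]
t=10: [386, 340, 445, 445, 297, 465, 463, 449]
t=11: [297, 465, 463, 450, 386, 340, 445, 446]
t=12: [386, 340, 445, 445, 297, 465, 463, 449]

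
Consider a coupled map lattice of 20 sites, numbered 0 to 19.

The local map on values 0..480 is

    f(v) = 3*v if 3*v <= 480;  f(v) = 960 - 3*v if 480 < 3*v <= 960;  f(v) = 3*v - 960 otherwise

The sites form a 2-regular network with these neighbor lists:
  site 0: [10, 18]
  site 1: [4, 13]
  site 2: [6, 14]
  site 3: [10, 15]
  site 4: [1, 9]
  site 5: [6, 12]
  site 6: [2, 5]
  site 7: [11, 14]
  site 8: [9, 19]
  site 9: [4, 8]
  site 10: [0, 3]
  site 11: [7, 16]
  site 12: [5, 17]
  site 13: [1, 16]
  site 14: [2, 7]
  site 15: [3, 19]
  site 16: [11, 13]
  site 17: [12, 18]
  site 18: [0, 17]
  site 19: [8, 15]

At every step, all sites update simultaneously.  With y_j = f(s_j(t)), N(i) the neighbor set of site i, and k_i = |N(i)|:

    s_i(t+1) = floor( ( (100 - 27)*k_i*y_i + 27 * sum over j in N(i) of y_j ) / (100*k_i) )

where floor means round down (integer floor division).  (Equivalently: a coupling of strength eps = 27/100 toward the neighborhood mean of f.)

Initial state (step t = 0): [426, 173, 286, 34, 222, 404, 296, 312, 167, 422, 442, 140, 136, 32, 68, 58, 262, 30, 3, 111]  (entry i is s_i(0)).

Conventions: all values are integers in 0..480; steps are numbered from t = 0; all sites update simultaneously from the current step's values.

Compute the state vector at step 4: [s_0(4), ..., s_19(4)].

Simulating step by step:
t=0: [426, 173, 286, 34, 222, 404, 296, 312, 167, 422, 442, 140, 136, 32, 68, 58, 262, 30, 3, 111]
t=1: [282, 374, 111, 147, 315, 248, 100, 101, 421, 325, 323, 333, 344, 153, 165, 185, 196, 121, 61, 328]
t=2: [109, 182, 346, 377, 34, 207, 293, 289, 226, 53, 81, 119, 130, 407, 425, 358, 338, 299, 197, 113]
t=3: [321, 351, 110, 173, 151, 311, 115, 158, 273, 167, 244, 280, 338, 253, 253, 152, 122, 148, 322, 300]
t=4: [33, 156, 314, 414, 405, 73, 300, 389, 172, 415, 226, 201, 103, 208, 255, 400, 310, 332, 64, 124]

Answer: [33, 156, 314, 414, 405, 73, 300, 389, 172, 415, 226, 201, 103, 208, 255, 400, 310, 332, 64, 124]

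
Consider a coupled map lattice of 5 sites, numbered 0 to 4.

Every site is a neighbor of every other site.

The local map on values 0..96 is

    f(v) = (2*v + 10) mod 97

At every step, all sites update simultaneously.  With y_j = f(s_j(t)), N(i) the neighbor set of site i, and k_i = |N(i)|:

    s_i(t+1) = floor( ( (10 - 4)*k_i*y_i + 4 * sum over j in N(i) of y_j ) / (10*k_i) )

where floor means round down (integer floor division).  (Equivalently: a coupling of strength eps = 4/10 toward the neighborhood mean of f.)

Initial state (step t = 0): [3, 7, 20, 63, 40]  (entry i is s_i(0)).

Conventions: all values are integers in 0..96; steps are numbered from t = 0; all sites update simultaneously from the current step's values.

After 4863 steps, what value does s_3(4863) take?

Simulating step by step:
t=0: [3, 7, 20, 63, 40]
t=1: [29, 33, 46, 41, 66]
t=2: [62, 66, 31, 74, 51]
t=3: [41, 45, 59, 53, 30]
t=4: [67, 23, 37, 31, 56]
t=5: [51, 56, 70, 64, 40]
t=6: [29, 34, 48, 42, 67]
t=7: [63, 68, 34, 76, 53]
t=8: [44, 49, 64, 57, 34]
t=9: [16, 21, 36, 29, 54]
t=10: [47, 52, 67, 60, 37]
t=11: [22, 27, 42, 35, 60]
t=12: [59, 64, 79, 72, 49]
t=13: [36, 41, 56, 49, 26]
t=14: [68, 73, 39, 32, 58]
t=15: [54, 59, 73, 66, 44]
t=16: [26, 31, 45, 38, 16]
t=17: [57, 62, 28, 69, 47]
t=18: [32, 37, 51, 44, 22]
t=19: [59, 64, 30, 23, 49]
t=20: [36, 41, 55, 48, 26]
t=21: [67, 72, 38, 31, 57]
t=22: [52, 57, 71, 64, 42]
t=23: [31, 36, 50, 43, 70]
t=24: [67, 72, 38, 79, 58]
t=25: [52, 57, 72, 64, 43]
t=26: [32, 37, 52, 44, 71]
t=27: [60, 65, 31, 23, 50]
t=28: [38, 43, 57, 49, 28]
t=29: [71, 76, 42, 34, 61]
t=30: [60, 65, 79, 71, 50]
t=31: [38, 43, 57, 49, 28]

Answer: s_3(4863) = 71
Key observation: The state at step 28, [38, 43, 57, 49, 28], reappears at step 31: the system is in a cycle of period 3 from step 28 on.  Therefore the state at step 4863 equals the state at step 28 + ((4863 - 28) mod 3) = 30, which is [60, 65, 79, 71, 50].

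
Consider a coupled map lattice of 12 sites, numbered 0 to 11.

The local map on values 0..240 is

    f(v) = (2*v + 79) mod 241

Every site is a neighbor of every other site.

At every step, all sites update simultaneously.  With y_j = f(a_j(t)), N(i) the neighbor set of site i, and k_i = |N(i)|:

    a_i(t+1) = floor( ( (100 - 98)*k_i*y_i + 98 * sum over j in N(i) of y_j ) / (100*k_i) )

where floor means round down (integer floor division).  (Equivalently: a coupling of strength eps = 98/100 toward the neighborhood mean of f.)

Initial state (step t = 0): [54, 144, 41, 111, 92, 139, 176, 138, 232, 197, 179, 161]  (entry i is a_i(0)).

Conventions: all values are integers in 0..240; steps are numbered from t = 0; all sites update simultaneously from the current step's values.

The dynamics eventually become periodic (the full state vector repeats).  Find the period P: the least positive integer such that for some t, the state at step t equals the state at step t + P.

Simulating step by step:
t=0: [54, 144, 41, 111, 92, 139, 176, 138, 232, 197, 179, 161]
t=1: [131, 136, 133, 140, 143, 136, 131, 136, 140, 128, 131, 133]
t=2: [108, 107, 107, 106, 106, 107, 108, 107, 106, 108, 108, 107]
t=3: [52, 52, 52, 52, 52, 52, 52, 52, 52, 52, 52, 52]
t=4: [183, 183, 183, 183, 183, 183, 183, 183, 183, 183, 183, 183]
t=5: [204, 204, 204, 204, 204, 204, 204, 204, 204, 204, 204, 204]
t=6: [5, 5, 5, 5, 5, 5, 5, 5, 5, 5, 5, 5]
t=7: [89, 89, 89, 89, 89, 89, 89, 89, 89, 89, 89, 89]
t=8: [16, 16, 16, 16, 16, 16, 16, 16, 16, 16, 16, 16]
t=9: [111, 111, 111, 111, 111, 111, 111, 111, 111, 111, 111, 111]
t=10: [60, 60, 60, 60, 60, 60, 60, 60, 60, 60, 60, 60]
t=11: [199, 199, 199, 199, 199, 199, 199, 199, 199, 199, 199, 199]
t=12: [236, 236, 236, 236, 236, 236, 236, 236, 236, 236, 236, 236]
t=13: [69, 69, 69, 69, 69, 69, 69, 69, 69, 69, 69, 69]
t=14: [217, 217, 217, 217, 217, 217, 217, 217, 217, 217, 217, 217]
t=15: [31, 31, 31, 31, 31, 31, 31, 31, 31, 31, 31, 31]
t=16: [141, 141, 141, 141, 141, 141, 141, 141, 141, 141, 141, 141]
t=17: [120, 120, 120, 120, 120, 120, 120, 120, 120, 120, 120, 120]
t=18: [78, 78, 78, 78, 78, 78, 78, 78, 78, 78, 78, 78]
t=19: [235, 235, 235, 235, 235, 235, 235, 235, 235, 235, 235, 235]
t=20: [67, 67, 67, 67, 67, 67, 67, 67, 67, 67, 67, 67]
t=21: [213, 213, 213, 213, 213, 213, 213, 213, 213, 213, 213, 213]
t=22: [23, 23, 23, 23, 23, 23, 23, 23, 23, 23, 23, 23]
t=23: [125, 125, 125, 125, 125, 125, 125, 125, 125, 125, 125, 125]
t=24: [88, 88, 88, 88, 88, 88, 88, 88, 88, 88, 88, 88]
t=25: [14, 14, 14, 14, 14, 14, 14, 14, 14, 14, 14, 14]
t=26: [107, 107, 107, 107, 107, 107, 107, 107, 107, 107, 107, 107]
t=27: [52, 52, 52, 52, 52, 52, 52, 52, 52, 52, 52, 52]

Answer: 24
Key observation: The state at step 3, [52, 52, 52, 52, 52, 52, 52, 52, 52, 52, 52, 52], reappears at step 27 — and no state repeats earlier — so the cycle the system enters has period 24.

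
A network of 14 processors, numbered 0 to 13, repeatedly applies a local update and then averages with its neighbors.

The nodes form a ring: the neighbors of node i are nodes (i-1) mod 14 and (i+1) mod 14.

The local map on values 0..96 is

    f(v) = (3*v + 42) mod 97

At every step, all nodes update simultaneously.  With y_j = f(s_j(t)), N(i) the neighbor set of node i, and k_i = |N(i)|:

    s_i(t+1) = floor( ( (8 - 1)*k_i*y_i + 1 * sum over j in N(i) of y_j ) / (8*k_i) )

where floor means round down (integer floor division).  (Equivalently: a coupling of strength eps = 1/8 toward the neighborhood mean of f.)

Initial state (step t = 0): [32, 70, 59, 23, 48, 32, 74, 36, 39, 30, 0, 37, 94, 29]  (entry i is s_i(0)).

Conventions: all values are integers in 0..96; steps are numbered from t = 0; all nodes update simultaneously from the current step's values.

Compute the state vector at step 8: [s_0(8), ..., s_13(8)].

Simulating step by step:
t=0: [32, 70, 59, 23, 48, 32, 74, 36, 39, 30, 0, 37, 94, 29]
t=1: [41, 54, 26, 19, 81, 45, 67, 54, 59, 37, 42, 53, 34, 32]
t=2: [62, 14, 20, 8, 84, 78, 48, 13, 26, 55, 66, 13, 44, 43]
t=3: [39, 75, 13, 58, 11, 77, 88, 77, 26, 15, 46, 78, 77, 71]
t=4: [62, 72, 76, 29, 71, 74, 23, 71, 30, 82, 83, 81, 78, 62]
t=5: [35, 62, 72, 36, 59, 65, 20, 56, 40, 84, 11, 84, 79, 37]
t=6: [49, 36, 61, 51, 27, 39, 8, 18, 58, 11, 66, 12, 78, 57]
t=7: [85, 54, 30, 4, 26, 60, 67, 89, 29, 69, 49, 76, 77, 27]
t=8: [7, 11, 34, 50, 25, 29, 45, 20, 32, 55, 88, 77, 75, 28]

Answer: [7, 11, 34, 50, 25, 29, 45, 20, 32, 55, 88, 77, 75, 28]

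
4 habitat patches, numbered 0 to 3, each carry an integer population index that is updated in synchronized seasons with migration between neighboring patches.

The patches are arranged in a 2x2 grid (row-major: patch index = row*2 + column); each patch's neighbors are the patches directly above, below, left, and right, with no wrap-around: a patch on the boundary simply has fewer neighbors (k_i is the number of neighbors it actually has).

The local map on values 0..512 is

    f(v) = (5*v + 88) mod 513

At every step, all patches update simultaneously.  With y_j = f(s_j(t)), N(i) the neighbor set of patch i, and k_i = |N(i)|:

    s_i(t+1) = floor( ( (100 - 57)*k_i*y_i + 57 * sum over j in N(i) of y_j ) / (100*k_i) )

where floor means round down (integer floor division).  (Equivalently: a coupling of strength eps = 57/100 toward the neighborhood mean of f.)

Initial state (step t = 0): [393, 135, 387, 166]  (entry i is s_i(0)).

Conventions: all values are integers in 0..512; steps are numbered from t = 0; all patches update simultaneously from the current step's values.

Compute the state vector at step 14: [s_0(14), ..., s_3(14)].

Answer: [284, 312, 212, 217]

Derivation:
t=0: [393, 135, 387, 166]
t=1: [209, 223, 323, 383]
t=2: [143, 238, 233, 296]
t=3: [261, 199, 188, 148]
t=4: [174, 218, 195, 152]
t=5: [245, 287, 238, 197]
t=6: [336, 308, 203, 233]
t=7: [145, 168, 163, 144]
t=8: [358, 348, 337, 356]
t=9: [294, 314, 291, 290]
t=10: [43, 202, 153, 255]
t=11: [247, 213, 328, 262]
t=12: [217, 245, 271, 250]
t=13: [263, 254, 310, 334]
t=14: [284, 312, 212, 217]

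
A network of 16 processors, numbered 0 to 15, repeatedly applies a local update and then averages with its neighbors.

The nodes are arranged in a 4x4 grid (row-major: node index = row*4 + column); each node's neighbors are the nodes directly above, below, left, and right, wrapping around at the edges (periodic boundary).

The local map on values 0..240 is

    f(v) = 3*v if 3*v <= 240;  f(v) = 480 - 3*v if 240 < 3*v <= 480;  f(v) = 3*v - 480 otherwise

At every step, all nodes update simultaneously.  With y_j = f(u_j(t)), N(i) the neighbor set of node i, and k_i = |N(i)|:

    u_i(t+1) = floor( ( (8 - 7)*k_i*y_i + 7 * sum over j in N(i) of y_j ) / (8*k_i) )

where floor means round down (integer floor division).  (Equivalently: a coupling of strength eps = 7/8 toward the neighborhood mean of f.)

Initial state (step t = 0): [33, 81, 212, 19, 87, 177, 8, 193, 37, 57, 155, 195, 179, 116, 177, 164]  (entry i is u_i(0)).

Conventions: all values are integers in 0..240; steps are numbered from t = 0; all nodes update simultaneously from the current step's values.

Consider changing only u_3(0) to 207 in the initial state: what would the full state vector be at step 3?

Simulating step by step:
t=0: [33, 81, 212, 207, 87, 177, 8, 193, 37, 57, 155, 195, 179, 116, 177, 164]
t=1: [155, 125, 118, 97, 106, 148, 73, 119, 134, 88, 78, 64, 84, 129, 75, 78]
t=2: [151, 72, 177, 132, 75, 158, 140, 182, 184, 123, 215, 170, 120, 180, 178, 211]
t=3: [144, 58, 96, 75, 65, 134, 70, 95, 115, 80, 76, 103, 83, 117, 100, 82]

Answer: [144, 58, 96, 75, 65, 134, 70, 95, 115, 80, 76, 103, 83, 117, 100, 82]
Key observation: This trace re-runs the system from the modified initial state.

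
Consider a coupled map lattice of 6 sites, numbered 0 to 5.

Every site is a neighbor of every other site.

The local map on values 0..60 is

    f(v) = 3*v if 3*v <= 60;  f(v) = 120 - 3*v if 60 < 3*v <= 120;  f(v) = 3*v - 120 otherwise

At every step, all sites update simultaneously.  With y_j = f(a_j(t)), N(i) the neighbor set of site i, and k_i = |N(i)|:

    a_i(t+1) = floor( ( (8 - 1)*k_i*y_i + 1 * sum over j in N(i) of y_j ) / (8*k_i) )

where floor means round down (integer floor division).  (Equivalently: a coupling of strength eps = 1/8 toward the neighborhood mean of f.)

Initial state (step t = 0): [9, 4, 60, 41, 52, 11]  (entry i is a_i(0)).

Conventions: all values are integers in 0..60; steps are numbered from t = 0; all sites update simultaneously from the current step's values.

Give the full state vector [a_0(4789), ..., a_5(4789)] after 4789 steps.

Simulating step by step:
t=0: [9, 4, 60, 41, 52, 11]
t=1: [27, 14, 55, 6, 34, 32]
t=2: [37, 40, 42, 19, 19, 25]
t=3: [12, 4, 9, 52, 52, 42]
t=4: [34, 14, 26, 34, 34, 8]
t=5: [19, 39, 39, 19, 19, 24]
t=6: [54, 8, 8, 54, 54, 46]
t=7: [40, 25, 25, 40, 40, 20]
t=8: [3, 42, 42, 3, 3, 54]
t=9: [9, 7, 7, 9, 9, 37]
t=10: [26, 21, 21, 26, 26, 10]
t=11: [42, 55, 55, 42, 42, 32]
t=12: [8, 41, 41, 8, 8, 23]
t=13: [23, 5, 5, 23, 23, 46]
t=14: [48, 17, 17, 48, 48, 20]
t=15: [26, 49, 49, 26, 26, 56]
t=16: [41, 28, 28, 41, 41, 46]
t=17: [5, 33, 33, 5, 5, 17]
t=18: [16, 21, 21, 16, 16, 46]
t=19: [47, 55, 55, 47, 47, 22]
t=20: [23, 43, 43, 23, 23, 51]
t=21: [48, 12, 12, 48, 48, 33]
t=22: [24, 34, 34, 24, 24, 21]
t=23: [46, 21, 21, 46, 46, 54]
t=24: [20, 53, 53, 20, 20, 40]
t=25: [57, 39, 39, 57, 57, 6]
t=26: [47, 6, 6, 47, 47, 19]
t=27: [21, 19, 19, 21, 21, 52]
t=28: [56, 56, 56, 56, 56, 38]
t=29: [46, 46, 46, 46, 46, 11]
t=30: [18, 18, 18, 18, 18, 31]
t=31: [53, 53, 53, 53, 53, 30]
t=32: [38, 38, 38, 38, 38, 31]
t=33: [6, 6, 6, 6, 6, 24]
t=34: [18, 18, 18, 18, 18, 44]
t=35: [52, 52, 52, 52, 52, 17]
t=36: [36, 36, 36, 36, 36, 49]
t=37: [12, 12, 12, 12, 12, 25]
t=38: [36, 36, 36, 36, 36, 43]
t=39: [11, 11, 11, 11, 11, 9]
t=40: [32, 32, 32, 32, 32, 27]
t=41: [24, 24, 24, 24, 24, 37]
t=42: [47, 47, 47, 47, 47, 13]
t=43: [21, 21, 21, 21, 21, 36]
t=44: [55, 55, 55, 55, 55, 17]
t=45: [45, 45, 45, 45, 45, 50]
t=46: [15, 15, 15, 15, 15, 28]
t=47: [44, 44, 44, 44, 44, 37]
t=48: [11, 11, 11, 11, 11, 9]

Answer: [15, 15, 15, 15, 15, 28]
Key observation: The state at step 39, [11, 11, 11, 11, 11, 9], reappears at step 48: the system is in a cycle of period 9 from step 39 on.  Therefore the state at step 4789 equals the state at step 39 + ((4789 - 39) mod 9) = 46, which is [15, 15, 15, 15, 15, 28].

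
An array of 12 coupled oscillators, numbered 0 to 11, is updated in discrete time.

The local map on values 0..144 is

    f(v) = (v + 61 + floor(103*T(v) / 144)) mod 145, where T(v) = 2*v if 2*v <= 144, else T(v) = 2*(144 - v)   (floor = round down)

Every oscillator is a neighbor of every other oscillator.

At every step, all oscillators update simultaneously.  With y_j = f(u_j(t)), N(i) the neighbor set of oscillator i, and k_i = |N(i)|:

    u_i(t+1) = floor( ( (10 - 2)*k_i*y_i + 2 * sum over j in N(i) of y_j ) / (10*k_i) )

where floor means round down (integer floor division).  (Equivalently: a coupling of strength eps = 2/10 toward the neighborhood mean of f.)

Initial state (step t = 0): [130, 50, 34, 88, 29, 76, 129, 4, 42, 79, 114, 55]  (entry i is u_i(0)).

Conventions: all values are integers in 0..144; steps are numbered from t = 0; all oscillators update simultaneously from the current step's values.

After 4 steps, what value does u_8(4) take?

Simulating step by step:
t=0: [130, 50, 34, 88, 29, 76, 129, 4, 42, 79, 114, 55]
t=1: [68, 45, 128, 82, 119, 86, 68, 71, 30, 84, 72, 54]
t=2: [80, 36, 68, 84, 71, 82, 80, 85, 121, 83, 88, 53]
t=3: [84, 18, 79, 82, 84, 83, 84, 82, 70, 83, 81, 50]
t=4: [84, 99, 86, 85, 84, 85, 84, 85, 85, 85, 86, 47]

Answer: u_8(4) = 85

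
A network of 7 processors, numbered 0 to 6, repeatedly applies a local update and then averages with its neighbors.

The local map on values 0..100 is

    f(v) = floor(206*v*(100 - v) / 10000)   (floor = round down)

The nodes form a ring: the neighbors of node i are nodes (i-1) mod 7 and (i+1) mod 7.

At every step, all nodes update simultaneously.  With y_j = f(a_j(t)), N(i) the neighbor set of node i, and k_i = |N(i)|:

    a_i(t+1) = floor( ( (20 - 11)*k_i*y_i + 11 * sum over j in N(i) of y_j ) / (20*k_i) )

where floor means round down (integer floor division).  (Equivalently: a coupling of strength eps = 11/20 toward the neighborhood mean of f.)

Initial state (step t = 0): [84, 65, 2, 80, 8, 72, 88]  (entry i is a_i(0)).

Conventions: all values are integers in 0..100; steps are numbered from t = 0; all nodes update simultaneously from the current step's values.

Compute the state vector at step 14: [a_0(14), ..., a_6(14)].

Answer: [51, 51, 51, 51, 51, 51, 51]

Derivation:
t=0: [84, 65, 2, 80, 8, 72, 88]
t=1: [30, 29, 23, 19, 26, 28, 28]
t=2: [42, 40, 36, 34, 37, 40, 41]
t=3: [49, 48, 47, 46, 47, 48, 49]
t=4: [51, 51, 51, 51, 51, 51, 51]
t=5: [51, 51, 51, 51, 51, 51, 51]
t=6: [51, 51, 51, 51, 51, 51, 51]
t=7: [51, 51, 51, 51, 51, 51, 51]
t=8: [51, 51, 51, 51, 51, 51, 51]
t=9: [51, 51, 51, 51, 51, 51, 51]
t=10: [51, 51, 51, 51, 51, 51, 51]
t=11: [51, 51, 51, 51, 51, 51, 51]
t=12: [51, 51, 51, 51, 51, 51, 51]
t=13: [51, 51, 51, 51, 51, 51, 51]
t=14: [51, 51, 51, 51, 51, 51, 51]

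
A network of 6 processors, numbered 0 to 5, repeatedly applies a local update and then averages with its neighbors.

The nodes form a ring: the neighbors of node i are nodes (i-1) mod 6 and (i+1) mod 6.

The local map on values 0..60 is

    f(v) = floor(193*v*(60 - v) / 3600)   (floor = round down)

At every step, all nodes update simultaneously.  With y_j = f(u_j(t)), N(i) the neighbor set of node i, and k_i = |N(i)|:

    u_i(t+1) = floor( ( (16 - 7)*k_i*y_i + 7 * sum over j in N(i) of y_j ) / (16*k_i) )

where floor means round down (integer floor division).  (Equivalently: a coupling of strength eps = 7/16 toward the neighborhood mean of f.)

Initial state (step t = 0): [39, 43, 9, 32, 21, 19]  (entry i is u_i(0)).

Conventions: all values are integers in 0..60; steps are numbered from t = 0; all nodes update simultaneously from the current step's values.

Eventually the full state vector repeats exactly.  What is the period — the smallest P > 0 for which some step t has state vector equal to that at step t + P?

Answer: 2
Key observation: The state at step 18, [48, 48, 48, 48, 48, 48], reappears at step 20 — and no state repeats earlier — so the cycle the system enters has period 2.

Derivation:
t=0: [39, 43, 9, 32, 21, 19]
t=1: [41, 36, 32, 41, 43, 41]
t=2: [42, 45, 46, 42, 39, 40]
t=3: [39, 36, 35, 39, 42, 41]
t=4: [43, 45, 45, 43, 40, 41]
t=5: [38, 36, 36, 39, 41, 40]
t=6: [44, 45, 45, 43, 41, 42]
t=7: [37, 36, 36, 38, 40, 39]
t=8: [44, 45, 45, 44, 42, 43]
t=9: [37, 36, 36, 37, 39, 38]
t=10: [45, 45, 45, 44, 43, 44]
t=11: [36, 36, 36, 37, 38, 37]
t=12: [45, 46, 45, 45, 44, 45]
t=13: [35, 34, 35, 36, 36, 36]
t=14: [46, 46, 46, 46, 46, 46]
t=15: [34, 34, 34, 34, 34, 34]
t=16: [47, 47, 47, 47, 47, 47]
t=17: [32, 32, 32, 32, 32, 32]
t=18: [48, 48, 48, 48, 48, 48]
t=19: [30, 30, 30, 30, 30, 30]
t=20: [48, 48, 48, 48, 48, 48]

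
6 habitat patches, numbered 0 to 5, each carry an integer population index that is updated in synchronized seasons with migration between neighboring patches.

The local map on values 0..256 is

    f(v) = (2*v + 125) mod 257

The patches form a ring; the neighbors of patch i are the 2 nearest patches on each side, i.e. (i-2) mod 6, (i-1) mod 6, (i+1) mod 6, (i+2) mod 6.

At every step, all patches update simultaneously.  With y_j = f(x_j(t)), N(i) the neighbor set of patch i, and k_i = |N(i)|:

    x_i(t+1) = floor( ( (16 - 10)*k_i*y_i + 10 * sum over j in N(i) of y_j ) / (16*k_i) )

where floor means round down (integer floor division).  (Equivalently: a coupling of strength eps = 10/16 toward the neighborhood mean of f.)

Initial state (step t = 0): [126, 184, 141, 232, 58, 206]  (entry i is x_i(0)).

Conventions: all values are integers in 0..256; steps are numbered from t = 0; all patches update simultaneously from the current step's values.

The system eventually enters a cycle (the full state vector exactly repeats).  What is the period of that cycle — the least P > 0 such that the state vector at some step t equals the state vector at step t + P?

Answer: 16
Key observation: The state at step 17, [48, 48, 48, 47, 48, 47], reappears at step 33 — and no state repeats earlier — so the cycle the system enters has period 16.

Derivation:
t=0: [126, 184, 141, 232, 58, 206]
t=1: [146, 146, 161, 129, 147, 113]
t=2: [154, 149, 166, 141, 149, 130]
t=3: [169, 164, 177, 159, 164, 150]
t=4: [199, 195, 205, 191, 195, 185]
t=5: [44, 81, 48, 134, 81, 130]
t=6: [143, 120, 146, 114, 120, 111]
t=7: [130, 118, 132, 108, 118, 106]
t=8: [113, 105, 115, 97, 105, 95]
t=9: [84, 78, 85, 72, 78, 70]
t=10: [28, 23, 29, 19, 23, 18]
t=11: [175, 171, 175, 168, 171, 167]
t=12: [213, 210, 213, 207, 210, 207]
t=13: [33, 31, 33, 28, 31, 28]
t=14: [188, 186, 188, 184, 186, 184]
t=15: [241, 240, 241, 238, 240, 238]
t=16: [91, 90, 91, 89, 90, 89]
t=17: [48, 48, 48, 47, 48, 47]
t=18: [220, 220, 220, 219, 220, 219]
t=19: [50, 50, 50, 49, 50, 49]
t=20: [224, 224, 224, 223, 224, 223]
t=21: [58, 58, 58, 57, 58, 57]
t=22: [240, 240, 240, 239, 240, 239]
t=23: [90, 90, 90, 89, 90, 89]
t=24: [47, 47, 47, 46, 47, 46]
t=25: [218, 218, 218, 217, 218, 217]
t=26: [46, 46, 46, 45, 46, 45]
t=27: [216, 216, 216, 215, 216, 215]
t=28: [42, 42, 42, 41, 42, 41]
t=29: [208, 208, 208, 207, 208, 207]
t=30: [26, 26, 26, 25, 26, 25]
t=31: [176, 176, 176, 175, 176, 175]
t=32: [219, 219, 219, 218, 219, 218]
t=33: [48, 48, 48, 47, 48, 47]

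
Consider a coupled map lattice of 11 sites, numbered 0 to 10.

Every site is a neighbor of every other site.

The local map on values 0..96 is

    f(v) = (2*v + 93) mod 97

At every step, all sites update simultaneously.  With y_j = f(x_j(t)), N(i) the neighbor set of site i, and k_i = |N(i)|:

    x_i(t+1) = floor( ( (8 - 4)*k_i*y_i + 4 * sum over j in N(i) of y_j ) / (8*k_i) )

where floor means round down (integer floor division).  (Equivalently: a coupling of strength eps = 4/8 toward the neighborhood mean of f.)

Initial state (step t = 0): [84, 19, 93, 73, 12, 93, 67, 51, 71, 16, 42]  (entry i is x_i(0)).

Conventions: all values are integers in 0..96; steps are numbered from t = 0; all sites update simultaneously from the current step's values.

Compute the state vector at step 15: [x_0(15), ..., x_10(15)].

Simulating step by step:
t=0: [84, 19, 93, 73, 12, 93, 67, 51, 71, 16, 42]
t=1: [56, 41, 64, 46, 34, 64, 40, 26, 44, 38, 61]
t=2: [34, 64, 41, 69, 58, 41, 64, 51, 67, 62, 39]
t=3: [51, 35, 57, 39, 29, 57, 35, 23, 37, 33, 56]
t=4: [24, 53, 29, 56, 47, 29, 53, 42, 55, 51, 28]
t=5: [40, 22, 44, 25, 60, 44, 22, 56, 24, 20, 43]
t=6: [62, 46, 65, 48, 36, 65, 46, 33, 47, 44, 65]
t=7: [44, 73, 47, 75, 64, 47, 73, 62, 74, 71, 47]
t=8: [69, 51, 72, 53, 43, 72, 51, 41, 52, 50, 72]
t=9: [38, 22, 40, 23, 58, 40, 22, 56, 22, 64, 40]
t=10: [58, 43, 59, 44, 32, 59, 43, 30, 43, 37, 59]
t=11: [35, 66, 36, 66, 56, 36, 66, 54, 66, 60, 36]
t=12: [51, 35, 52, 35, 26, 52, 35, 24, 35, 30, 52]
t=13: [21, 50, 22, 50, 42, 22, 50, 40, 50, 46, 22]
t=14: [56, 82, 57, 82, 75, 57, 82, 73, 82, 78, 57]
t=15: [27, 50, 28, 50, 44, 28, 50, 42, 50, 47, 28]

Answer: [27, 50, 28, 50, 44, 28, 50, 42, 50, 47, 28]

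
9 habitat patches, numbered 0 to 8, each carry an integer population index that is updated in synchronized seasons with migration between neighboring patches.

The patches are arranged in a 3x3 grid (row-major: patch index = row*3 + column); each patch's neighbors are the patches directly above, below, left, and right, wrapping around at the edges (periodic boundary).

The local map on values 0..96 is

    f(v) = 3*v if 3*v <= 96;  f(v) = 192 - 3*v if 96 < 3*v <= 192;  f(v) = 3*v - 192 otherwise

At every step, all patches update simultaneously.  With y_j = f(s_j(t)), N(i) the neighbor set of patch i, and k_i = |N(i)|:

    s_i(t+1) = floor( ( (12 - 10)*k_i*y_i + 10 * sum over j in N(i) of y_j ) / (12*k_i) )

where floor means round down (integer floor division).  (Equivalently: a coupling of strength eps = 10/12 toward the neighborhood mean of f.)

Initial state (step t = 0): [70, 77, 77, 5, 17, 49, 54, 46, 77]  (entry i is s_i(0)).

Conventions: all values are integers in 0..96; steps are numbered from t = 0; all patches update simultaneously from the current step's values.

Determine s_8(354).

Simulating step by step:
t=0: [70, 77, 77, 5, 17, 49, 54, 46, 77]
t=1: [28, 40, 35, 32, 40, 37, 31, 42, 41]
t=2: [86, 76, 78, 84, 77, 81, 81, 74, 79]
t=3: [50, 42, 48, 53, 43, 47, 50, 40, 43]
t=4: [46, 57, 54, 46, 56, 51, 50, 60, 54]
t=5: [39, 28, 35, 42, 30, 35, 38, 26, 30]
t=6: [78, 82, 84, 79, 80, 83, 77, 84, 83]
t=7: [48, 52, 53, 46, 53, 53, 49, 51, 54]
t=8: [43, 37, 36, 42, 39, 36, 43, 36, 36]
t=9: [71, 77, 79, 70, 78, 78, 72, 77, 79]
t=10: [29, 37, 38, 29, 35, 38, 29, 37, 38]
t=11: [83, 82, 80, 85, 82, 81, 83, 82, 80]
t=12: [55, 53, 51, 56, 55, 52, 55, 53, 51]
t=13: [30, 31, 34, 28, 30, 32, 30, 31, 34]
t=14: [89, 91, 91, 90, 91, 89, 89, 91, 91]
t=15: [78, 79, 78, 76, 79, 79, 78, 79, 78]
t=16: [41, 43, 43, 42, 43, 41, 41, 43, 43]
t=17: [65, 64, 65, 67, 64, 64, 65, 64, 65]
t=18: [3, 1, 1, 2, 1, 3, 3, 1, 1]
t=19: [5, 4, 5, 7, 4, 4, 5, 4, 5]
t=20: [15, 13, 13, 14, 13, 15, 15, 13, 13]
t=21: [41, 40, 41, 43, 40, 40, 41, 40, 41]
t=22: [68, 70, 70, 69, 70, 68, 68, 70, 70]
t=23: [15, 16, 15, 13, 16, 16, 15, 16, 15]
t=24: [44, 46, 46, 45, 46, 44, 44, 46, 46]
t=25: [56, 55, 56, 58, 55, 55, 56, 55, 56]
t=26: [23, 25, 25, 24, 25, 23, 23, 25, 25]
t=27: [72, 73, 72, 70, 73, 73, 72, 73, 72]
t=28: [23, 25, 25, 24, 25, 23, 23, 25, 25]

Answer: s_8(354) = 25
Key observation: The state at step 26, [23, 25, 25, 24, 25, 23, 23, 25, 25], reappears at step 28: the system is in a cycle of period 2 from step 26 on.  Therefore the state at step 354 equals the state at step 26 + ((354 - 26) mod 2) = 26, which is [23, 25, 25, 24, 25, 23, 23, 25, 25].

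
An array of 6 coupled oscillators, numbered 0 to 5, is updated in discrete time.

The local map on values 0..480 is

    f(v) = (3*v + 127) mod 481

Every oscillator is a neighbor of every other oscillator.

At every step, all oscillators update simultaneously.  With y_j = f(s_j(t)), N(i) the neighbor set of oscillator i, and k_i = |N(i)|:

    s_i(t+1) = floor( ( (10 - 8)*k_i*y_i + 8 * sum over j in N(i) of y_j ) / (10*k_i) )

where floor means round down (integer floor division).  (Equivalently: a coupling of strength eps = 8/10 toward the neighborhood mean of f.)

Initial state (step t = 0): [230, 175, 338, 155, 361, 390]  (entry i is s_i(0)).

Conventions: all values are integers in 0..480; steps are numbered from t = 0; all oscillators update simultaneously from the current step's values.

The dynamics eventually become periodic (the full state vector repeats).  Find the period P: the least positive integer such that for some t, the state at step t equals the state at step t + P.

Answer: 18
Key observation: The state at step 3, [167, 167, 167, 167, 167, 167], reappears at step 21 — and no state repeats earlier — so the cycle the system enters has period 18.

Derivation:
t=0: [230, 175, 338, 155, 361, 390]
t=1: [234, 227, 227, 225, 230, 234]
t=2: [335, 334, 334, 333, 334, 335]
t=3: [167, 167, 167, 167, 167, 167]
t=4: [147, 147, 147, 147, 147, 147]
t=5: [87, 87, 87, 87, 87, 87]
t=6: [388, 388, 388, 388, 388, 388]
t=7: [329, 329, 329, 329, 329, 329]
t=8: [152, 152, 152, 152, 152, 152]
t=9: [102, 102, 102, 102, 102, 102]
t=10: [433, 433, 433, 433, 433, 433]
t=11: [464, 464, 464, 464, 464, 464]
t=12: [76, 76, 76, 76, 76, 76]
t=13: [355, 355, 355, 355, 355, 355]
t=14: [230, 230, 230, 230, 230, 230]
t=15: [336, 336, 336, 336, 336, 336]
t=16: [173, 173, 173, 173, 173, 173]
t=17: [165, 165, 165, 165, 165, 165]
t=18: [141, 141, 141, 141, 141, 141]
t=19: [69, 69, 69, 69, 69, 69]
t=20: [334, 334, 334, 334, 334, 334]
t=21: [167, 167, 167, 167, 167, 167]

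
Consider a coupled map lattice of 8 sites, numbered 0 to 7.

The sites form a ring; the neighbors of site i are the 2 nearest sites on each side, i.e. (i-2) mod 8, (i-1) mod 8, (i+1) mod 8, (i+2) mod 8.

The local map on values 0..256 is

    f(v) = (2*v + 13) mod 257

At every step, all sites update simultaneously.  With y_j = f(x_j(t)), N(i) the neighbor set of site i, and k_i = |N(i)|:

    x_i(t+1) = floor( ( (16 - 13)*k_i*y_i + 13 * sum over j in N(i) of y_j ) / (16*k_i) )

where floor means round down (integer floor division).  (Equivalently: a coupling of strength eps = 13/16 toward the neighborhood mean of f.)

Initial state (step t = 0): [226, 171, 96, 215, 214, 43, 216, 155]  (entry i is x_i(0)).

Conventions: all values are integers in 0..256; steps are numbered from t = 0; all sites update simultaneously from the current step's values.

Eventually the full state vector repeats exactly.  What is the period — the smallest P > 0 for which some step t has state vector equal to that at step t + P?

Simulating step by step:
t=0: [226, 171, 96, 215, 214, 43, 216, 155]
t=1: [152, 153, 175, 153, 172, 145, 148, 132]
t=2: [60, 62, 77, 75, 72, 56, 55, 48]
t=3: [133, 141, 151, 149, 146, 135, 129, 125]
t=4: [27, 35, 43, 44, 39, 29, 23, 21]
t=5: [72, 80, 88, 88, 84, 75, 68, 67]
t=6: [163, 170, 177, 178, 174, 165, 159, 157]
t=7: [86, 93, 100, 101, 97, 89, 83, 81]
t=8: [190, 197, 203, 204, 200, 193, 187, 185]
t=9: [140, 147, 153, 154, 150, 143, 138, 136]
t=10: [41, 47, 53, 54, 51, 44, 38, 37]
t=11: [99, 105, 111, 112, 108, 102, 97, 95]
t=12: [215, 221, 226, 228, 224, 218, 213, 212]
t=13: [190, 196, 201, 202, 199, 194, 188, 187]
t=14: [140, 146, 151, 152, 149, 144, 139, 138]
t=15: [41, 46, 51, 52, 49, 44, 40, 38]
t=16: [99, 104, 108, 109, 107, 102, 97, 96]
t=17: [214, 219, 223, 224, 222, 217, 213, 212]
t=18: [188, 192, 196, 197, 195, 191, 187, 186]
t=19: [135, 139, 143, 144, 142, 138, 134, 133]
t=20: [29, 33, 37, 38, 36, 32, 28, 27]
t=21: [74, 78, 82, 83, 81, 77, 73, 72]
t=22: [164, 168, 172, 173, 171, 167, 163, 162]
t=23: [87, 91, 95, 96, 94, 90, 86, 85]
t=24: [190, 194, 198, 199, 197, 193, 189, 188]
t=25: [139, 143, 147, 148, 146, 142, 138, 137]
t=26: [37, 41, 45, 46, 44, 40, 36, 35]
t=27: [90, 94, 98, 99, 97, 93, 89, 88]
t=28: [196, 200, 204, 205, 203, 199, 195, 194]
t=29: [151, 155, 159, 160, 158, 154, 150, 149]
t=30: [61, 65, 69, 70, 68, 64, 60, 59]
t=31: [138, 142, 146, 147, 145, 141, 137, 136]
t=32: [35, 39, 43, 44, 42, 38, 34, 33]
t=33: [86, 90, 94, 95, 93, 89, 85, 84]
t=34: [188, 192, 196, 197, 195, 191, 187, 186]

Answer: 16
Key observation: The state at step 18, [188, 192, 196, 197, 195, 191, 187, 186], reappears at step 34 — and no state repeats earlier — so the cycle the system enters has period 16.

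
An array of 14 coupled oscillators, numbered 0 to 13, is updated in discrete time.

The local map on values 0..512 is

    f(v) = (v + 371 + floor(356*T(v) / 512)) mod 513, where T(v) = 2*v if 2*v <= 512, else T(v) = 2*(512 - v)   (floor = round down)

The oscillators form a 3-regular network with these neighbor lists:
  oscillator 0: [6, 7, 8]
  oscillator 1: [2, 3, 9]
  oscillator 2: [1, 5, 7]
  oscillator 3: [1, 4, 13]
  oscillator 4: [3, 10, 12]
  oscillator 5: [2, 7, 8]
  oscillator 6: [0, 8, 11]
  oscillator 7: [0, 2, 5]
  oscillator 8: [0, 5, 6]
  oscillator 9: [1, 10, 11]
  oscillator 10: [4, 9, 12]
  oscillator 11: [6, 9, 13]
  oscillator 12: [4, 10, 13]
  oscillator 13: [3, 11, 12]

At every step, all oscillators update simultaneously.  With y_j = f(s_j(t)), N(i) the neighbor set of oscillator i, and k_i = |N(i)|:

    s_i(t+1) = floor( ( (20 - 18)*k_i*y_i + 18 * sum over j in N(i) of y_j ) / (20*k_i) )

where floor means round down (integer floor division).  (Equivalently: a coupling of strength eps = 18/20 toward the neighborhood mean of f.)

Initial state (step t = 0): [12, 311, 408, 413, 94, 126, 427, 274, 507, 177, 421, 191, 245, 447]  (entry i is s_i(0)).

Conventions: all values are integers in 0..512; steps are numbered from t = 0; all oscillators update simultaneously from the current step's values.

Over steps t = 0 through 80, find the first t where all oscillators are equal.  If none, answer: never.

Answer: 6
Key observation: Synchronization is absorbing here: once all oscillators are equal they stay equal, and step 6 is the first all-equal step.

Derivation:
t=0: [12, 311, 408, 413, 94, 126, 427, 274, 507, 177, 421, 191, 245, 447]  (not all equal)
t=1: [410, 374, 361, 318, 385, 388, 365, 336, 325, 378, 282, 355, 308, 389]  (not all equal)
t=2: [433, 430, 426, 422, 447, 434, 427, 420, 420, 436, 432, 423, 433, 439]  (not all equal)
t=3: [403, 402, 402, 399, 401, 403, 403, 401, 401, 402, 398, 400, 398, 402]  (not all equal)
t=4: [412, 412, 412, 412, 413, 412, 412, 412, 412, 412, 413, 412, 413, 413]  (not all equal)
t=5: [409, 409, 409, 408, 408, 409, 409, 409, 409, 408, 408, 408, 408, 408]  (not all equal)
t=6: [410, 410, 410, 410, 410, 410, 410, 410, 410, 410, 410, 410, 410, 410]  (all equal)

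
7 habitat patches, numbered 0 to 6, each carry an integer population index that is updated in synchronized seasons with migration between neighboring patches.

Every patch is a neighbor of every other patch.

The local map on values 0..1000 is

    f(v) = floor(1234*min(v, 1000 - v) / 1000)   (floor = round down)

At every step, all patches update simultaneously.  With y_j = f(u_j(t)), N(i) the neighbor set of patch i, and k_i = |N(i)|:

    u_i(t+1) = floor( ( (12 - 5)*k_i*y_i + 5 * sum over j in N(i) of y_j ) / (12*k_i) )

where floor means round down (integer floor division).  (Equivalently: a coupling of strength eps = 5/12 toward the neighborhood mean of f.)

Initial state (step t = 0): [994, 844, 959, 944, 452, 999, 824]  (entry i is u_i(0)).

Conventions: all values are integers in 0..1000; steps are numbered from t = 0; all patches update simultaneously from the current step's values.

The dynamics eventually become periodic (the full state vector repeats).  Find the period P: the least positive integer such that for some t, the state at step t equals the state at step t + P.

Answer: 12
Key observation: The state at step 18, [608, 608, 608, 608, 608, 608, 608], reappears at step 30 — and no state repeats earlier — so the cycle the system enters has period 12.

Derivation:
t=0: [994, 844, 959, 944, 452, 999, 824]
t=1: [79, 174, 101, 111, 362, 76, 187]
t=2: [142, 203, 156, 162, 322, 140, 211]
t=3: [204, 242, 212, 216, 318, 202, 247]
t=4: [269, 293, 274, 277, 341, 268, 296]
t=5: [342, 358, 346, 347, 388, 342, 360]
t=6: [429, 439, 431, 432, 458, 429, 440]
t=7: [533, 539, 534, 535, 552, 533, 540]
t=8: [572, 568, 572, 571, 560, 572, 568]
t=9: [529, 532, 529, 530, 536, 529, 532]
t=10: [579, 577, 579, 578, 575, 579, 577]
t=11: [519, 520, 519, 520, 522, 519, 520]
t=12: [592, 592, 592, 592, 590, 592, 592]
t=13: [503, 503, 503, 503, 504, 503, 503]
t=14: [612, 612, 612, 612, 612, 612, 612]
t=15: [478, 478, 478, 478, 478, 478, 478]
t=16: [589, 589, 589, 589, 589, 589, 589]
t=17: [507, 507, 507, 507, 507, 507, 507]
t=18: [608, 608, 608, 608, 608, 608, 608]
t=19: [483, 483, 483, 483, 483, 483, 483]
t=20: [596, 596, 596, 596, 596, 596, 596]
t=21: [498, 498, 498, 498, 498, 498, 498]
t=22: [614, 614, 614, 614, 614, 614, 614]
t=23: [476, 476, 476, 476, 476, 476, 476]
t=24: [587, 587, 587, 587, 587, 587, 587]
t=25: [509, 509, 509, 509, 509, 509, 509]
t=26: [605, 605, 605, 605, 605, 605, 605]
t=27: [487, 487, 487, 487, 487, 487, 487]
t=28: [600, 600, 600, 600, 600, 600, 600]
t=29: [493, 493, 493, 493, 493, 493, 493]
t=30: [608, 608, 608, 608, 608, 608, 608]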